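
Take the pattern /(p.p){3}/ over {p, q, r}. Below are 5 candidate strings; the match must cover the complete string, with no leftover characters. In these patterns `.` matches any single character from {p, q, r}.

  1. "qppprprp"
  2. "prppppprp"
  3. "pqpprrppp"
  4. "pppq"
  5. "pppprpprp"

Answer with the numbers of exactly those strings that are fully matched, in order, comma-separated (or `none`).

2, 5

1 → no match — must start with "p"
2 → match
3 → no match
4 → no match — must end with "p"
5 → match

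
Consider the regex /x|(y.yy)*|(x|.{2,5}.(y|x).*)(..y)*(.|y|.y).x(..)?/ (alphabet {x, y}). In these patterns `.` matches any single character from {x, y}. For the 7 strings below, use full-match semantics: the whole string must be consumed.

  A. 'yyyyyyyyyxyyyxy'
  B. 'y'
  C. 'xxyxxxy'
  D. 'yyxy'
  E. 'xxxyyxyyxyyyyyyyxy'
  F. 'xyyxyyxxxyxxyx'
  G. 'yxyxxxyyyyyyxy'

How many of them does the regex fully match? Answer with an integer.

2

A → no match
B → no match
C → match
D → no match
E → no match
F → match
G → no match
Total matched: 2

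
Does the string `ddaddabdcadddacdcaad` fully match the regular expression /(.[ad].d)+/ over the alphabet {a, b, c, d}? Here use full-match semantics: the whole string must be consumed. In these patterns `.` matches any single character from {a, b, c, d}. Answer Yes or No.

Yes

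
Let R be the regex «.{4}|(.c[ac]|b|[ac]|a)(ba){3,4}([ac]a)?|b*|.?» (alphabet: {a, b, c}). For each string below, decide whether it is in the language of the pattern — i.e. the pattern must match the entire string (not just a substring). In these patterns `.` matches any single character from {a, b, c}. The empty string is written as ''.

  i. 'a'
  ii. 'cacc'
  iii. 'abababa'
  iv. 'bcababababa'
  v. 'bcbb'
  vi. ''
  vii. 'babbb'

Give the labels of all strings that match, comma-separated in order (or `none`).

i, ii, iii, iv, v, vi

i → match
ii → match
iii → match
iv → match
v → match
vi → match
vii → no match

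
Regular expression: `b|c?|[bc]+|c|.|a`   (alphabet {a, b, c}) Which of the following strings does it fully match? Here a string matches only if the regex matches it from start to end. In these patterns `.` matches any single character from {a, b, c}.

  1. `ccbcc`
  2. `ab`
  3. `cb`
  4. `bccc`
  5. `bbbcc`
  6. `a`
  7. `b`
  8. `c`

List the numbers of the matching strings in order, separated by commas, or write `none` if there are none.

1, 3, 4, 5, 6, 7, 8

1 → match
2 → no match
3 → match
4 → match
5 → match
6 → match
7 → match
8 → match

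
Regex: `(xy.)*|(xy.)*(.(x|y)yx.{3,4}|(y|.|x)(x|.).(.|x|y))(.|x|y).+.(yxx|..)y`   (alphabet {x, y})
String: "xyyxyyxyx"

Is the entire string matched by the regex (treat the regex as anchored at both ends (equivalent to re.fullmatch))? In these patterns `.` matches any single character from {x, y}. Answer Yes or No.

Yes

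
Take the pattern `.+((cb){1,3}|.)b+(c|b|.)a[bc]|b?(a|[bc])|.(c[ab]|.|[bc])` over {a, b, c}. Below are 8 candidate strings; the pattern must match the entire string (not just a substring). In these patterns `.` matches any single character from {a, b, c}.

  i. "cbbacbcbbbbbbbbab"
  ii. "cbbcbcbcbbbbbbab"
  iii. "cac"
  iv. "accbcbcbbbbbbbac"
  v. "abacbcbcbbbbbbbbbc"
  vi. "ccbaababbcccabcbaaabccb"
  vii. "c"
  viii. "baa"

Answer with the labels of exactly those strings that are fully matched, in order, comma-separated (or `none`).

i, ii, iv, vii

i → match
ii → match
iii. "cac" → no match
iv → match
v → no match
vi → no match
vii. "c" → match
viii. "baa" → no match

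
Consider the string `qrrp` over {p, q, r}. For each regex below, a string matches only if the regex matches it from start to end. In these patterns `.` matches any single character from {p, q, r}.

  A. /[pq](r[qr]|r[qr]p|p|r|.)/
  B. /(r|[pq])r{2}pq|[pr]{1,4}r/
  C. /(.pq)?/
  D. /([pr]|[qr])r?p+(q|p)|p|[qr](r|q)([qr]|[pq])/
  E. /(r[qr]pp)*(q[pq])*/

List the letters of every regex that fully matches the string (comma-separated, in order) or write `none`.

A

A → match
B → no match
C → no match
D → no match
E → no match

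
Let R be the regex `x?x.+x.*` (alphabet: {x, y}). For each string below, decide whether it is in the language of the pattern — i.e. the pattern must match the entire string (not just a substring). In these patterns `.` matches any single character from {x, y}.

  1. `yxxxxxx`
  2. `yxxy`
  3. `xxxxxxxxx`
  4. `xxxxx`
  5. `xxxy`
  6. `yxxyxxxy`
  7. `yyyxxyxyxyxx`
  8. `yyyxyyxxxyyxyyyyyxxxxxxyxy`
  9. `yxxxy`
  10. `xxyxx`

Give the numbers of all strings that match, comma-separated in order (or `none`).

3, 4, 5, 10

1 → no match
2 → no match
3 → match
4 → match
5 → match
6 → no match
7 → no match
8 → no match
9 → no match
10 → match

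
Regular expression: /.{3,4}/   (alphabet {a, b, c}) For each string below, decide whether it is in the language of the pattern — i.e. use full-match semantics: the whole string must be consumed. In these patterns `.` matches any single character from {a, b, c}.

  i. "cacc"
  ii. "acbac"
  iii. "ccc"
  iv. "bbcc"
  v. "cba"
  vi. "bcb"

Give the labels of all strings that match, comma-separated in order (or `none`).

i. "cacc" → match
ii. "acbac" → no match
iii. "ccc" → match
iv. "bbcc" → match
v. "cba" → match
vi. "bcb" → match

i, iii, iv, v, vi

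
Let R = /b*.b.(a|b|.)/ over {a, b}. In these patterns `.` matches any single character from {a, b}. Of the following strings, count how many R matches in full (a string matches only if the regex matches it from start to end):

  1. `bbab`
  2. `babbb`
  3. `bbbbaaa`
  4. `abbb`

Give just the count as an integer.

1 → match
2 → match
3 → no match
4 → match
Total matched: 3

3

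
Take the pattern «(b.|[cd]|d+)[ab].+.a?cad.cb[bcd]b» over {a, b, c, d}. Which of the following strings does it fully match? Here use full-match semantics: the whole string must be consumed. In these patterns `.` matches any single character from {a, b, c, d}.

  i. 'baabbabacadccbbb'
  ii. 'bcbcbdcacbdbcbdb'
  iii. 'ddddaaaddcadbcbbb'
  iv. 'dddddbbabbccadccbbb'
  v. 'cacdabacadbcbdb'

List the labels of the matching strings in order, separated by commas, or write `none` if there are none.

i, iii, iv, v

i → match
ii → no match
iii → match
iv → match
v → match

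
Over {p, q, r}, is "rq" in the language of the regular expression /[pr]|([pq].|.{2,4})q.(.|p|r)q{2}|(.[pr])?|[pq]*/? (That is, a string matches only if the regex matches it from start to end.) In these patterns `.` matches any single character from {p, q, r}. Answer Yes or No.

No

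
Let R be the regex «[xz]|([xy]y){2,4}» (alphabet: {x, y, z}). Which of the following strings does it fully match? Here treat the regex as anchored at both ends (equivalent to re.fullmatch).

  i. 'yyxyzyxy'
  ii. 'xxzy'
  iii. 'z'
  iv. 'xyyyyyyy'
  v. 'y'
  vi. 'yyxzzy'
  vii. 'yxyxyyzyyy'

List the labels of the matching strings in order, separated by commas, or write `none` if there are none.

i → no match
ii → no match
iii → match
iv → match
v → no match
vi → no match
vii → no match

iii, iv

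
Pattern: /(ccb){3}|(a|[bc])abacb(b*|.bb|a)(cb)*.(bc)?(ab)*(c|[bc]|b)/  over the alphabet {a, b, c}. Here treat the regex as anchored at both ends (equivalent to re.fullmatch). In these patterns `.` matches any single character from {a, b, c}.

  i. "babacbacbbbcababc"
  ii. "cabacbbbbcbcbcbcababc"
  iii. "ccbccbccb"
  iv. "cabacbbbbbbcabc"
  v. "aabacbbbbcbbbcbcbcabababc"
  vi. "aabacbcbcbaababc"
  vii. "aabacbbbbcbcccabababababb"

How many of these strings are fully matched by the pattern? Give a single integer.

i → match
ii → match
iii → match
iv → match
v → no match
vi → match
vii → no match
Total matched: 5

5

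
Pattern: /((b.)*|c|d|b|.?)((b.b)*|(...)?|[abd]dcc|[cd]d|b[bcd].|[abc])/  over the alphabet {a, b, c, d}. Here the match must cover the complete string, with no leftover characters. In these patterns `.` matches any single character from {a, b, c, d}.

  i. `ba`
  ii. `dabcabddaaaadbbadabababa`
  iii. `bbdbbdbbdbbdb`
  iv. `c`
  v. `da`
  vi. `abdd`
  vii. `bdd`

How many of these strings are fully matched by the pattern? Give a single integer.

i → match
ii → no match
iii → match
iv → match
v → match
vi → match
vii → match
Total matched: 6

6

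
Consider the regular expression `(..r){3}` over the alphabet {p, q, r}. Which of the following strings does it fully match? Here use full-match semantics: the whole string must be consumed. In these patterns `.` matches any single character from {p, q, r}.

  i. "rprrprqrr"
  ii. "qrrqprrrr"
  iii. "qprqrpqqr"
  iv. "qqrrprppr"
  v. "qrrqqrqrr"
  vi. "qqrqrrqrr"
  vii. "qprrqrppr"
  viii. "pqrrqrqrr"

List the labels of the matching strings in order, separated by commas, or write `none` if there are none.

i, ii, iv, v, vi, vii, viii

i → match
ii → match
iii → no match
iv → match
v → match
vi → match
vii → match
viii → match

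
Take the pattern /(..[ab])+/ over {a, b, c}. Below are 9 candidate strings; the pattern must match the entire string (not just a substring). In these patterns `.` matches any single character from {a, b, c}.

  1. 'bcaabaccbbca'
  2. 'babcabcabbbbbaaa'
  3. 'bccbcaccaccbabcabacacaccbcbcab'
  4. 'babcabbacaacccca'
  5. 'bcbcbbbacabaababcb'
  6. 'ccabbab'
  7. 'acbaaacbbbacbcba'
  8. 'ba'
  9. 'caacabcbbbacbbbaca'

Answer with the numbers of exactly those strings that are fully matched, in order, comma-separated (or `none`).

1 → match
2 → no match
3 → no match
4 → no match
5 → no match
6 → no match
7 → no match
8 → no match
9 → no match

1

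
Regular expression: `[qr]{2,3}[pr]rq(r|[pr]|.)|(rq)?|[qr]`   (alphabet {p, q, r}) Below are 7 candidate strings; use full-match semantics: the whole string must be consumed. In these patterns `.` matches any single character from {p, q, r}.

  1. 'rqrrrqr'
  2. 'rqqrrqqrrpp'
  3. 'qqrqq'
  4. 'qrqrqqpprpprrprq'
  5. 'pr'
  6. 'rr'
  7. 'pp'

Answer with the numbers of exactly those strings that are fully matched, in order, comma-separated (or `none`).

1 → match
2 → no match
3 → no match
4 → no match
5 → no match
6 → no match
7 → no match

1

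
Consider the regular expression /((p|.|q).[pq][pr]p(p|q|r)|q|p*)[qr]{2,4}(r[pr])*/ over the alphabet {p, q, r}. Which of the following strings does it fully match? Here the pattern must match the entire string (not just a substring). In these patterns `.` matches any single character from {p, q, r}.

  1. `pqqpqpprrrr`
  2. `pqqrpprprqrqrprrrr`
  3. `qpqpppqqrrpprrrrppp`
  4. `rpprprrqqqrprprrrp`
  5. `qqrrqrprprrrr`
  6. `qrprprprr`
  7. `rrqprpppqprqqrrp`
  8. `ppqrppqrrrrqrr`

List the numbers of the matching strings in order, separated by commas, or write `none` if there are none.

1 → no match
2 → no match
3 → no match
4 → match
5 → match
6 → no match
7 → no match
8 → no match

4, 5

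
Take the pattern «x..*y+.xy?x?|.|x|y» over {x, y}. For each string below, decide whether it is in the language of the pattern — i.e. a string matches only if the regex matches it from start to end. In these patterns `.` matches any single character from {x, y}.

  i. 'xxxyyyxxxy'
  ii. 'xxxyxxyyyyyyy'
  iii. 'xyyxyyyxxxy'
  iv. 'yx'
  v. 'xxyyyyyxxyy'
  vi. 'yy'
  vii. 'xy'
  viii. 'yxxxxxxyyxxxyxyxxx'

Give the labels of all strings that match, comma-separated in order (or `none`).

none

i → no match
ii → no match
iii → no match
iv → no match
v → no match
vi → no match
vii → no match
viii → no match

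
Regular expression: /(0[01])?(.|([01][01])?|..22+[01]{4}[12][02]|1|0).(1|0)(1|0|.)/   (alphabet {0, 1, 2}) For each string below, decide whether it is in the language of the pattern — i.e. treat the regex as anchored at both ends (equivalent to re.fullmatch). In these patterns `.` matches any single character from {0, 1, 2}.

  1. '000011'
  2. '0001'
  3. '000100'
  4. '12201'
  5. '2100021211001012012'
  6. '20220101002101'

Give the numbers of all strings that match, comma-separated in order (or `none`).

1 → match
2 → match
3 → match
4 → no match
5 → no match
6 → no match

1, 2, 3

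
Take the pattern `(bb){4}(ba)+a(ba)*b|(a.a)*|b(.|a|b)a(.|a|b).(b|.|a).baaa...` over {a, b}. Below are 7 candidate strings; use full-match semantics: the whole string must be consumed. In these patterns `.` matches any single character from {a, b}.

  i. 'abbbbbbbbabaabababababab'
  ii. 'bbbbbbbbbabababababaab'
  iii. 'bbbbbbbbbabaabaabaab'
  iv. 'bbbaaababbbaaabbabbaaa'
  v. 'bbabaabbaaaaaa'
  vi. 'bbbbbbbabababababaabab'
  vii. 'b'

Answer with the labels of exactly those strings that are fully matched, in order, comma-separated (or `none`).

ii, v

i → no match
ii → match
iii → no match
iv → no match
v → match
vi → no match
vii → no match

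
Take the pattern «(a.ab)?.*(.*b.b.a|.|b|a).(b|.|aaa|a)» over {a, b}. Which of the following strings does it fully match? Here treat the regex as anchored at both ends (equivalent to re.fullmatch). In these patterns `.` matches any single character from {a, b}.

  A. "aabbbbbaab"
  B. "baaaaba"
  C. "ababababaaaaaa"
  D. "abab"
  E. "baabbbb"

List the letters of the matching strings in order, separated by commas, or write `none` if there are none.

A, B, C, D, E

A → match
B → match
C → match
D → match
E → match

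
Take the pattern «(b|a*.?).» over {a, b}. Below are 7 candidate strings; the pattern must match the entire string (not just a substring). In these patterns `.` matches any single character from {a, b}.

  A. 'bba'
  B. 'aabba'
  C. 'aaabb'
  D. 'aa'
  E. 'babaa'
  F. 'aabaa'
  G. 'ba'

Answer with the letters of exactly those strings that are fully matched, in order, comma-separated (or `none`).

C, D, G

A → no match
B → no match
C → match
D → match
E → no match
F → no match
G → match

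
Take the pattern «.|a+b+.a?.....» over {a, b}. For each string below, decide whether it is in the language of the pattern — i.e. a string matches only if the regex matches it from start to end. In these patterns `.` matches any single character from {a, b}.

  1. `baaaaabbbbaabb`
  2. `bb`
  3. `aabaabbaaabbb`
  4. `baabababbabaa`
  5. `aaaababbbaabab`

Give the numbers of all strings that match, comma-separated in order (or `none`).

none

1 → no match
2 → no match
3 → no match
4 → no match
5 → no match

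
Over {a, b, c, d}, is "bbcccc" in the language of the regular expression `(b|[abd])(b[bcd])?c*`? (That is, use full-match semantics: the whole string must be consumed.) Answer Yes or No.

Yes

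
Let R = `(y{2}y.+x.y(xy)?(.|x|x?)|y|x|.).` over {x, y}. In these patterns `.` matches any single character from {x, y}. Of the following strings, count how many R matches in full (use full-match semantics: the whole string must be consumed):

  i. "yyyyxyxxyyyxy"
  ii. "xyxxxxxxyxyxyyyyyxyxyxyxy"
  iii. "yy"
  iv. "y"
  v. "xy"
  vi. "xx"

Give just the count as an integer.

3

i → no match
ii → no match
iii → match
iv → no match
v → match
vi → match
Total matched: 3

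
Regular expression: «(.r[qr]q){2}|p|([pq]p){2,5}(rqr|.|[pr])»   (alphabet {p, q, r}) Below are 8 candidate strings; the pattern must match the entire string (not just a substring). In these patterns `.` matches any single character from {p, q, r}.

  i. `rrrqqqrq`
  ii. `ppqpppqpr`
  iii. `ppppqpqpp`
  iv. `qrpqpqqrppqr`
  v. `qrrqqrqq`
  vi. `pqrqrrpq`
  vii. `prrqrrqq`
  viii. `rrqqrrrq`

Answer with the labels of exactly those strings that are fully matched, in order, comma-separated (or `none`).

ii, iii, v, vii, viii

i → no match
ii → match
iii → match
iv → no match
v → match
vi → no match
vii → match
viii → match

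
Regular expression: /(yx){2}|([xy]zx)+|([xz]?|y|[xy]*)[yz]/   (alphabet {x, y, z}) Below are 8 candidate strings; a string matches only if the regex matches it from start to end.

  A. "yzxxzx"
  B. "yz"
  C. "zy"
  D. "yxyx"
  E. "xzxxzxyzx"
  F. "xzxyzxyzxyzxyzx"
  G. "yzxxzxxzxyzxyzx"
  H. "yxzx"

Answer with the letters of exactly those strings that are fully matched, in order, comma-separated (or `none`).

A, B, C, D, E, F, G

A. "yzxxzx" → match
B. "yz" → match
C. "zy" → match
D. "yxyx" → match
E. "xzxxzxyzx" → match
F → match
G → match
H. "yxzx" → no match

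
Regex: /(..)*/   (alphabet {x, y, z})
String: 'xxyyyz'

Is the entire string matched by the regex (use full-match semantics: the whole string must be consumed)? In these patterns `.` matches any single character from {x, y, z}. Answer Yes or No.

Yes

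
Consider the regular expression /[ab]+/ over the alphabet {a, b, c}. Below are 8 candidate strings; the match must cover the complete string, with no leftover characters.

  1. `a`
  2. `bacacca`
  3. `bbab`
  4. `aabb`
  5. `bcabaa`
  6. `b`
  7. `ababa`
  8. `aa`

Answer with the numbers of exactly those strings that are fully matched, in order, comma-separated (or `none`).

1. `a` → match
2. `bacacca` → no match
3. `bbab` → match
4. `aabb` → match
5. `bcabaa` → no match
6. `b` → match
7. `ababa` → match
8. `aa` → match

1, 3, 4, 6, 7, 8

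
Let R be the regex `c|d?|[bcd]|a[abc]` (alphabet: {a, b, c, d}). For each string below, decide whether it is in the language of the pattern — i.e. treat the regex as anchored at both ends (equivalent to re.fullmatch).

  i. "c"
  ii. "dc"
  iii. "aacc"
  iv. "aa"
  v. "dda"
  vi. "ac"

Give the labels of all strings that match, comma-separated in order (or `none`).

i, iv, vi

i → match
ii → no match
iii → no match
iv → match
v → no match
vi → match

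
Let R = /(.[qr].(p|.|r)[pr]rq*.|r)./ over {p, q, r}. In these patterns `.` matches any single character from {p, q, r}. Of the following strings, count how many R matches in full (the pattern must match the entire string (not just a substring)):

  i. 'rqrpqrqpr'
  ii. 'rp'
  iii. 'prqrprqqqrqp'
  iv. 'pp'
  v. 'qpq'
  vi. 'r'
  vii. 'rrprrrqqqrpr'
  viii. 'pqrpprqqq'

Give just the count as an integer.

2

i → no match
ii → match
iii → no match
iv → no match
v → no match
vi → no match
vii → no match
viii → match
Total matched: 2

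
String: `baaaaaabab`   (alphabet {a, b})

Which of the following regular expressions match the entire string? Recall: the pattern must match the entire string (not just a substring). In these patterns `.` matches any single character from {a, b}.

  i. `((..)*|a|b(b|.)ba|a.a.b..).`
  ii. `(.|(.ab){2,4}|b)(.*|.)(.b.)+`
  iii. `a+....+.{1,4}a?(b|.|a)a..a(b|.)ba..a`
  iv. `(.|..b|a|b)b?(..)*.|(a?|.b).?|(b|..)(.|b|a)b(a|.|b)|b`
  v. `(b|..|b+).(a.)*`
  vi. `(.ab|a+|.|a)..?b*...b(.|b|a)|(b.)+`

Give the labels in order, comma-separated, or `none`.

iv, v

i → no match
ii → no match
iii → no match — must start with `a`
iv → match
v → match
vi → no match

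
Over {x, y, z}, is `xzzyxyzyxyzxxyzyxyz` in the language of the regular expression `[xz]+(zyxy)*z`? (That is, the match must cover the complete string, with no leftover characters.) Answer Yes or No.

No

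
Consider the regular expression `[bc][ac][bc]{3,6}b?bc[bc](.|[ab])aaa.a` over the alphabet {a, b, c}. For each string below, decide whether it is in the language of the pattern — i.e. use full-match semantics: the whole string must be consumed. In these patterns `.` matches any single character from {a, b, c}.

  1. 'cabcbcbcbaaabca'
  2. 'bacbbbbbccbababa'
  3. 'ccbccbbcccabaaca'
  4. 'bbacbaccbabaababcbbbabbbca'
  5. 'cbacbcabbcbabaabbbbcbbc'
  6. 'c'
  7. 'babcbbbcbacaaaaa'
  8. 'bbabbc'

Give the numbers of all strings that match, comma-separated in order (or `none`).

1 → no match
2 → no match
3 → no match
4 → no match
5 → no match — must end with 'a'
6. 'c' → no match — must end with 'a'
7 → no match
8. 'bbabbc' → no match — must end with 'a'

none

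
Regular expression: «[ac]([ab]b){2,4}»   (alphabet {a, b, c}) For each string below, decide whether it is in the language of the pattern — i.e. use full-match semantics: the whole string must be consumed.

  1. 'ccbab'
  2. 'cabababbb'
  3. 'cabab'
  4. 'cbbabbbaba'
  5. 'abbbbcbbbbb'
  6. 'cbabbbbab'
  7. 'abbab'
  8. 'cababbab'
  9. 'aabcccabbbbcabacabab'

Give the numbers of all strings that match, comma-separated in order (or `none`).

1 → no match
2 → match
3 → match
4 → no match — must end with 'b'
5 → no match
6 → no match
7 → match
8 → no match
9 → no match

2, 3, 7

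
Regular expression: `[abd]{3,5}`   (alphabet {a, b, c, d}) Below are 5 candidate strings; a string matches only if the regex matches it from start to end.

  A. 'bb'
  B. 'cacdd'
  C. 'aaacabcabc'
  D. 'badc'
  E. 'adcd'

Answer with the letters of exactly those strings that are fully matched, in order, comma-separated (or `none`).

none

A → no match
B → no match
C → no match
D → no match
E → no match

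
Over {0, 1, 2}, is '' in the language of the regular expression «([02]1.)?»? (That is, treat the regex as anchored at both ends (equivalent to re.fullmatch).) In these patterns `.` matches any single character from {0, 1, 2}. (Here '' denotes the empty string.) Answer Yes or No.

Yes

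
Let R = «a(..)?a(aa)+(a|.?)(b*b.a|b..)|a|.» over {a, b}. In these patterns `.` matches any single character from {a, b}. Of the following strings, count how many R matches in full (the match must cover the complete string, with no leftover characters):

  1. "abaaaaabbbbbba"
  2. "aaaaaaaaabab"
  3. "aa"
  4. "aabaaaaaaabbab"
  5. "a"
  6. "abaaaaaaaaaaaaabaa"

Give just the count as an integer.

1 → match
2 → match
3 → no match
4 → match
5 → match
6 → match
Total matched: 5

5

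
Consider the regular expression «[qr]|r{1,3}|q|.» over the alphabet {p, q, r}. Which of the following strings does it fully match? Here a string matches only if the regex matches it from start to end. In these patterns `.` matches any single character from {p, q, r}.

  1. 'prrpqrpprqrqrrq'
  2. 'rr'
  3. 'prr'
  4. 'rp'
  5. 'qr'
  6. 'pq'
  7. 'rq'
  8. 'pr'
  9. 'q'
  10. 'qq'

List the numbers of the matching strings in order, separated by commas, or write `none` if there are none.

1 → no match
2. 'rr' → match
3. 'prr' → no match
4. 'rp' → no match
5. 'qr' → no match
6. 'pq' → no match
7. 'rq' → no match
8. 'pr' → no match
9. 'q' → match
10. 'qq' → no match

2, 9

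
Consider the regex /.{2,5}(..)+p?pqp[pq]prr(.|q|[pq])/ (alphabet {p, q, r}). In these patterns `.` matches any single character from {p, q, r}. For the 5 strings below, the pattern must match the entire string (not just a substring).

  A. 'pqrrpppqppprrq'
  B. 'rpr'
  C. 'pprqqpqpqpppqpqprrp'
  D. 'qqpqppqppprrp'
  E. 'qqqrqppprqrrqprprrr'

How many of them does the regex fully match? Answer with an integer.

A → match
B → no match
C → match
D → match
E → no match
Total matched: 3

3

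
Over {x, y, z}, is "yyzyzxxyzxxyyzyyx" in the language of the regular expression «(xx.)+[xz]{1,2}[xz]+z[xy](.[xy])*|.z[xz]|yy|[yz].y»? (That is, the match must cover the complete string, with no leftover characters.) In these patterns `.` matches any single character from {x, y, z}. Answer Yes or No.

No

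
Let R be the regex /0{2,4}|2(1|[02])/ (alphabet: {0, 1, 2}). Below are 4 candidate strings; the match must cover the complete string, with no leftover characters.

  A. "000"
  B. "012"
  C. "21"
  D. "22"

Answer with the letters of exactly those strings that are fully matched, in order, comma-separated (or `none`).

A, C, D

A → match
B → no match
C → match
D → match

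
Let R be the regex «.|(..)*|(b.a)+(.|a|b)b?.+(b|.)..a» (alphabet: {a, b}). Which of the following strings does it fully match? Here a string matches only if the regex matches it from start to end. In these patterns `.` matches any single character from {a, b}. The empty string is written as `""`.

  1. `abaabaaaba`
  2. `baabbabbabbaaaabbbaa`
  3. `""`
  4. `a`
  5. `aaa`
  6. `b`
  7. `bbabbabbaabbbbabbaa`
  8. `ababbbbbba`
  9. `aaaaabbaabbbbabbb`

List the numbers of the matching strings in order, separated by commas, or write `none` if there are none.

1, 2, 3, 4, 6, 7, 8

1 → match
2 → match
3 → match
4 → match
5 → no match
6 → match
7 → match
8 → match
9 → no match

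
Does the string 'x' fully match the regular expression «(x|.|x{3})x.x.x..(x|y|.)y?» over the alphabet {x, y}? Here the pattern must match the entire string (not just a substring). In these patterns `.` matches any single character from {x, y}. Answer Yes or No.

No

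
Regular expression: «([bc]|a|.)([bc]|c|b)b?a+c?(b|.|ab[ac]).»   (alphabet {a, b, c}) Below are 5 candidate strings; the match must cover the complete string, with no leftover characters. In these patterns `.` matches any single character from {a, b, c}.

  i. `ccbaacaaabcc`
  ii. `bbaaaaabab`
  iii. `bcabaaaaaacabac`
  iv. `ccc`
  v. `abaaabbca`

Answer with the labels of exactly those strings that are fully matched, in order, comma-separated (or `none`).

i → no match
ii → match
iii → no match
iv → no match
v → no match

ii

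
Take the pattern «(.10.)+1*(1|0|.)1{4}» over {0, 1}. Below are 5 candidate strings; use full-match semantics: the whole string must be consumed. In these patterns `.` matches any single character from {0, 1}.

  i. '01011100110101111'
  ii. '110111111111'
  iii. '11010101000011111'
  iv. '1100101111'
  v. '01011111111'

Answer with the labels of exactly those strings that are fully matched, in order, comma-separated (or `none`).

i, ii, iv, v

i → match
ii → match
iii → no match
iv → match
v → match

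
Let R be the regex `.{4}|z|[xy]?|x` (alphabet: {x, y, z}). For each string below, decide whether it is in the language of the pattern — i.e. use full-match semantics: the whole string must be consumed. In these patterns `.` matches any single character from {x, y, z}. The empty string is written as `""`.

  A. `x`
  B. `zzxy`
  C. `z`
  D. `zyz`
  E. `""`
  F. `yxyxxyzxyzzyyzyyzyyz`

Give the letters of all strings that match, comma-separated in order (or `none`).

A, B, C, E

A → match
B → match
C → match
D → no match
E → match
F → no match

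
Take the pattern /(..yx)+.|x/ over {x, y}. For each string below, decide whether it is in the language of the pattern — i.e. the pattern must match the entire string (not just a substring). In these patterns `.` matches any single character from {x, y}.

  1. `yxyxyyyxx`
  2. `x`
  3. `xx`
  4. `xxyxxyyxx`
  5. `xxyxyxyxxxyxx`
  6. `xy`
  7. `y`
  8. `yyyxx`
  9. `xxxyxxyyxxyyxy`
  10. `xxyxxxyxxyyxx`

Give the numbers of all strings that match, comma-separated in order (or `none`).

1. `yxyxyyyxx` → match
2. `x` → match
3. `xx` → no match
4. `xxyxxyyxx` → match
5 → match
6. `xy` → no match
7. `y` → no match
8. `yyyxx` → match
9 → no match
10 → match

1, 2, 4, 5, 8, 10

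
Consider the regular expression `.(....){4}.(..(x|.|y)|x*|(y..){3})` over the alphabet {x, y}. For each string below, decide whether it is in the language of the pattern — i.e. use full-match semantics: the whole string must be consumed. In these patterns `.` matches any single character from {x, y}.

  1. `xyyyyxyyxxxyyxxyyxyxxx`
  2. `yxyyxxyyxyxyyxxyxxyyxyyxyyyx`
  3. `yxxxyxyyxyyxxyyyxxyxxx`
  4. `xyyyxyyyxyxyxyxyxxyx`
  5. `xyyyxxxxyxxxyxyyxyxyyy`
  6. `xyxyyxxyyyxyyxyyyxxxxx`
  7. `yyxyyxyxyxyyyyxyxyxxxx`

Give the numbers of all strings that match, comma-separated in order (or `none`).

6, 7

1 → no match
2 → no match
3 → no match
4 → no match
5 → no match
6 → match
7 → match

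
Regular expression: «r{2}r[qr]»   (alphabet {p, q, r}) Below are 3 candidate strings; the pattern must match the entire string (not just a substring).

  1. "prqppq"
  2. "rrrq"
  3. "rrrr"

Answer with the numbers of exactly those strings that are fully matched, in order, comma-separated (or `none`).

1 → no match — must start with "r"
2 → match
3 → match

2, 3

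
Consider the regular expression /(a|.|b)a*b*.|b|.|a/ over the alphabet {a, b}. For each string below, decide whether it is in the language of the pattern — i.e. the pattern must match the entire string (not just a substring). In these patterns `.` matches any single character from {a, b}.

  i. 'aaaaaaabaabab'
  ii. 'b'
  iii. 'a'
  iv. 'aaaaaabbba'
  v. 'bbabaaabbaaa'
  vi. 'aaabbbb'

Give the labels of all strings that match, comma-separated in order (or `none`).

ii, iii, iv, vi

i → no match
ii → match
iii → match
iv → match
v → no match
vi → match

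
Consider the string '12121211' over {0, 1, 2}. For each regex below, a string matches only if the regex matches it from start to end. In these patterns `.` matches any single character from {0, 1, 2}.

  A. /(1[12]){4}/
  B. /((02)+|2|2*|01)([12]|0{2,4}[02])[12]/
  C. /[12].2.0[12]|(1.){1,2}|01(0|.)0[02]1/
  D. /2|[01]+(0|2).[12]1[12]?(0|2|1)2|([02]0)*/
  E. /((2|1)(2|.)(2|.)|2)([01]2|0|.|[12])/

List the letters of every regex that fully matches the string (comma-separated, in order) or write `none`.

A

A → match
B → no match
C → no match
D → no match
E → no match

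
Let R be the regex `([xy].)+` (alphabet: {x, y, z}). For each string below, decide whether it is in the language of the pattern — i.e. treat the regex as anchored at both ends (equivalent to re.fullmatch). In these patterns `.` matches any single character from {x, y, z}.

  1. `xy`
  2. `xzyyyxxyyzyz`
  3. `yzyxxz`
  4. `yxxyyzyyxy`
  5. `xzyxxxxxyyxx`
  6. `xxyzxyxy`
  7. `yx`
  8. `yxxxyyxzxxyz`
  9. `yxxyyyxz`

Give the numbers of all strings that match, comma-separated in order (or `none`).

1, 2, 3, 4, 5, 6, 7, 8, 9

1 → match
2 → match
3 → match
4 → match
5 → match
6 → match
7 → match
8 → match
9 → match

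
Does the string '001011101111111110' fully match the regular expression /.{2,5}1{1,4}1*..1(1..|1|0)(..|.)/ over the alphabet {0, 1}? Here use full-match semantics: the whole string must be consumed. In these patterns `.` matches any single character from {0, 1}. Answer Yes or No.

No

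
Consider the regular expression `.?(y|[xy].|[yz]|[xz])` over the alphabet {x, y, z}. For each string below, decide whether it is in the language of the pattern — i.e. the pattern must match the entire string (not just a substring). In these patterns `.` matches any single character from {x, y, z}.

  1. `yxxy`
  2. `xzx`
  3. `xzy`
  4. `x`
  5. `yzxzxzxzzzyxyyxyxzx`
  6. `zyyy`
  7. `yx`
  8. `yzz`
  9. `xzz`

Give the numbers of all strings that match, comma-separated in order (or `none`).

1 → no match
2 → no match
3 → no match
4 → match
5 → no match
6 → no match
7 → match
8 → no match
9 → no match

4, 7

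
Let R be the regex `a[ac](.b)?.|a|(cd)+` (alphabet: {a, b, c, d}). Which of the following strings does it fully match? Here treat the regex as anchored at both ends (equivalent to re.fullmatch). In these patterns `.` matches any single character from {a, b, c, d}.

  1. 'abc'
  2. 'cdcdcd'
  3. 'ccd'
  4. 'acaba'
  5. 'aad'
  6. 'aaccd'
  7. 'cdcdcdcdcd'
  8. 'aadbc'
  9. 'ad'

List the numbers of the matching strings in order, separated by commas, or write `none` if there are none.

1. 'abc' → no match
2. 'cdcdcd' → match
3. 'ccd' → no match
4. 'acaba' → match
5. 'aad' → match
6. 'aaccd' → no match
7. 'cdcdcdcdcd' → match
8. 'aadbc' → match
9. 'ad' → no match

2, 4, 5, 7, 8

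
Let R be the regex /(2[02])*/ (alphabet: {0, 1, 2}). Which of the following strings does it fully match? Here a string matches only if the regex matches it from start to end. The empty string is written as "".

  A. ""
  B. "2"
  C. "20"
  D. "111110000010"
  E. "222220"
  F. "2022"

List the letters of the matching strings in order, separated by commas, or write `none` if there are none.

A, C, E, F

A → match
B → no match
C → match
D → no match
E → match
F → match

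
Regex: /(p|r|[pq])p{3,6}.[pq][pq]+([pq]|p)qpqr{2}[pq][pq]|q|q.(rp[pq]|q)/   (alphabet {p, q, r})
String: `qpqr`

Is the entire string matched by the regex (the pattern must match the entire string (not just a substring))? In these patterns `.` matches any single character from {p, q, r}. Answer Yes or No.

No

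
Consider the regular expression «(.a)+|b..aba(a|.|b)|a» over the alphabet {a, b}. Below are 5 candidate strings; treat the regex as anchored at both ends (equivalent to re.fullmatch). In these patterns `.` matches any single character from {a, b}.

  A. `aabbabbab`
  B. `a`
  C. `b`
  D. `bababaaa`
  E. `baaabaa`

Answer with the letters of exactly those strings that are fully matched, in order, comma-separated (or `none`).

B, D, E

A → no match
B → match
C → no match
D → match
E → match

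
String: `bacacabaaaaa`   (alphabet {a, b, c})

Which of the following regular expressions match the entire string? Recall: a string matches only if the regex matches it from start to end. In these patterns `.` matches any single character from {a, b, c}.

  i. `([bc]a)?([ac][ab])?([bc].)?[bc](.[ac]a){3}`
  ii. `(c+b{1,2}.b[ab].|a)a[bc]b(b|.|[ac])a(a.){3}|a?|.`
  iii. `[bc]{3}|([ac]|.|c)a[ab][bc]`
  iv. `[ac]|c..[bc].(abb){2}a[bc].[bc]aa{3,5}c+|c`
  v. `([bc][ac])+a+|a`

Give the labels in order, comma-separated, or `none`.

i → match
ii → no match
iii → no match
iv → no match
v → match

i, v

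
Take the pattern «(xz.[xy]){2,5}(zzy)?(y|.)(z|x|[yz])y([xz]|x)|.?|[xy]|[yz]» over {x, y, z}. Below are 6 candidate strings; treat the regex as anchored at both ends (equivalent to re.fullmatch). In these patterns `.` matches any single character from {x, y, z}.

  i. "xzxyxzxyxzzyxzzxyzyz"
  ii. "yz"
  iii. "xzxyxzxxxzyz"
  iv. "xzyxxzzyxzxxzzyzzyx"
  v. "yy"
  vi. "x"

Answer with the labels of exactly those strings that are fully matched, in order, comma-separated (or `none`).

i, iii, iv, vi

i → match
ii → no match
iii → match
iv → match
v → no match
vi → match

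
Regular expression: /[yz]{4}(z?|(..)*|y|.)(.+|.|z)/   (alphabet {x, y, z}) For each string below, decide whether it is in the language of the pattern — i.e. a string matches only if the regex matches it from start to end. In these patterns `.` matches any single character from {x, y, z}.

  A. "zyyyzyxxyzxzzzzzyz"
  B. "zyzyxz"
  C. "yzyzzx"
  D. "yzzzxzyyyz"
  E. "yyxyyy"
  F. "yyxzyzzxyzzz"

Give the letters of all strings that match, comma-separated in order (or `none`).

A, B, C, D

A → match
B. "zyzyxz" → match
C. "yzyzzx" → match
D. "yzzzxzyyyz" → match
E. "yyxyyy" → no match
F. "yyxzyzzxyzzz" → no match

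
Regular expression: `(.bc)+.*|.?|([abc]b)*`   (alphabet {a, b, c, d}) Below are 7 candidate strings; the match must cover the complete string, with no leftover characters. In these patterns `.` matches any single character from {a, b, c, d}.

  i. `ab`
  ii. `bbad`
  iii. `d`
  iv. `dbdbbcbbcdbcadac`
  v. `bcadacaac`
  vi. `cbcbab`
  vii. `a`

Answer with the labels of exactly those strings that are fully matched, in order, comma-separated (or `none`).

i, iii, vi, vii

i → match
ii → no match
iii → match
iv → no match
v → no match
vi → match
vii → match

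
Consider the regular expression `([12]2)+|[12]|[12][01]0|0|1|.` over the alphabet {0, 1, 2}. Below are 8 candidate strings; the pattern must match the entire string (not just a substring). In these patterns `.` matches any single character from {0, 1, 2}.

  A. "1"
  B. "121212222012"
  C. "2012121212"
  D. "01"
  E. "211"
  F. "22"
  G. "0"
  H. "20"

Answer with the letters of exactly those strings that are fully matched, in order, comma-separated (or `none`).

A → match
B → no match
C → no match
D → no match
E → no match
F → match
G → match
H → no match

A, F, G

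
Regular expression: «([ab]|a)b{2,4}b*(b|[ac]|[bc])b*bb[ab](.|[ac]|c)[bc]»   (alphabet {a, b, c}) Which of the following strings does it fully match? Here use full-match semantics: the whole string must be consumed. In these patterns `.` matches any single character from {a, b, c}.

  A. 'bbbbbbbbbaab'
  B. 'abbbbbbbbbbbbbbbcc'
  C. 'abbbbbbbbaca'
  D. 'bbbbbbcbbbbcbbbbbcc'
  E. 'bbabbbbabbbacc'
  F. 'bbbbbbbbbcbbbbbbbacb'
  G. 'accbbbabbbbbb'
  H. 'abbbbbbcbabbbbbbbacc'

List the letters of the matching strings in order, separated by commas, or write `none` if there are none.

A, B, F

A → match
B → match
C → no match
D → no match
E → no match
F → match
G → no match
H → no match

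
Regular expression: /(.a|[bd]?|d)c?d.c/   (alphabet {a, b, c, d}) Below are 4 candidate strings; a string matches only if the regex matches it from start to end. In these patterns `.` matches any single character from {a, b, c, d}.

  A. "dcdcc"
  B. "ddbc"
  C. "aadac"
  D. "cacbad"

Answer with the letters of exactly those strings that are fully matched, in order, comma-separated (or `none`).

A, B, C

A. "dcdcc" → match
B. "ddbc" → match
C. "aadac" → match
D. "cacbad" → no match — must end with "c"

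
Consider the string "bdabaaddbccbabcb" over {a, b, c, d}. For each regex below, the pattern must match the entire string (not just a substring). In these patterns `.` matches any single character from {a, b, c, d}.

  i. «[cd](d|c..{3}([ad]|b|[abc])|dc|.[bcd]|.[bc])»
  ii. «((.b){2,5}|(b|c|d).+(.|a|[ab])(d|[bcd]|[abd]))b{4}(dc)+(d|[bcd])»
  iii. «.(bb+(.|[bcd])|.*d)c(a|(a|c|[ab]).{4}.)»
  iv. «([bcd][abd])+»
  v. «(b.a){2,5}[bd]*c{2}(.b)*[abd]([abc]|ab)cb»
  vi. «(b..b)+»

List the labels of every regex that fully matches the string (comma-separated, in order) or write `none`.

i → no match
ii → no match
iii → no match
iv → no match
v → match
vi → no match

v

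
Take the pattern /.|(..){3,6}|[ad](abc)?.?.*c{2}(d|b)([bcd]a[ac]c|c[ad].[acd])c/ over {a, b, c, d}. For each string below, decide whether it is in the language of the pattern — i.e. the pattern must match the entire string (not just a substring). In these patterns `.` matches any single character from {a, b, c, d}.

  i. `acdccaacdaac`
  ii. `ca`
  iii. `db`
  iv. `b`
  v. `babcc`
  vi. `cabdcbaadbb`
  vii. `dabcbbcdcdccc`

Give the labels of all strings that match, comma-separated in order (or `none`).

i → match
ii → no match
iii → no match
iv → match
v → no match
vi → no match
vii → no match

i, iv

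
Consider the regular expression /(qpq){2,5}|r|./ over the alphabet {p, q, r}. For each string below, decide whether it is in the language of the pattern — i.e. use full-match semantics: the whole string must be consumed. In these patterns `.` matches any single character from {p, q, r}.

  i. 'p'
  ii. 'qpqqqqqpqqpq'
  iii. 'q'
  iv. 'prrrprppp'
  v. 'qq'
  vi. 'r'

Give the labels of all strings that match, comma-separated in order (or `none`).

i, iii, vi

i → match
ii → no match
iii → match
iv → no match
v → no match
vi → match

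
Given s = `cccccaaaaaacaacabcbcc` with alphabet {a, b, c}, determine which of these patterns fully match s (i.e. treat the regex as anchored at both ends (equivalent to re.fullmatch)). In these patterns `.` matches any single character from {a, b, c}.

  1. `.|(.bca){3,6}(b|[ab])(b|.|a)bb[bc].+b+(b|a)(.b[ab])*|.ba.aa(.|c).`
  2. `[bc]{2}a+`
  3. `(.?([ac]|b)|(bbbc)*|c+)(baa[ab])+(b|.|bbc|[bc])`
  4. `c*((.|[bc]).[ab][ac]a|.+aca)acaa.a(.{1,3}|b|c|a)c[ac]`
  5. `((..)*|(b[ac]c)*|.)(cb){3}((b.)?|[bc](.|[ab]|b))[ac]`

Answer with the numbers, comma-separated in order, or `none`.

4

1 → no match
2 → no match — must end with `a`
3 → no match
4 → match
5 → no match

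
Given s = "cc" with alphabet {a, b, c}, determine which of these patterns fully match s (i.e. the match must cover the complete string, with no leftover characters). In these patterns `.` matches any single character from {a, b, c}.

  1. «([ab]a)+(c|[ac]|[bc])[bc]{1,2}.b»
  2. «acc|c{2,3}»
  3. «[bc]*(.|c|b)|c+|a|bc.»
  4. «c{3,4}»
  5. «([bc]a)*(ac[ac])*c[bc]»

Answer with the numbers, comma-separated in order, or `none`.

1 → no match — must end with "b"
2 → match
3 → match
4 → no match
5 → match

2, 3, 5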